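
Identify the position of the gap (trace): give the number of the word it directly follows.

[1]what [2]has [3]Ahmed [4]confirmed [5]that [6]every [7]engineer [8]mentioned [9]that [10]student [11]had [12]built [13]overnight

The displaced element is "what" (word 1).
It is linked across 2 clause boundaries (that → Ø).
It functions as the direct object of "built", so the gap sits immediately after word 12 ("built").
Base order: Ahmed has confirmed that every engineer mentioned that student had built what overnight.

12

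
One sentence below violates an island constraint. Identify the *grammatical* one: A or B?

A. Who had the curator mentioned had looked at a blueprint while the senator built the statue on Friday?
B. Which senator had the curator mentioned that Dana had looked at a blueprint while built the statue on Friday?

A

In B, the wh-phrase is extracted from inside an adjunct island (introduced by "while"), which blocks movement.
In A, the extraction path crosses only that-complement boundaries, which are transparent.
So A is grammatical.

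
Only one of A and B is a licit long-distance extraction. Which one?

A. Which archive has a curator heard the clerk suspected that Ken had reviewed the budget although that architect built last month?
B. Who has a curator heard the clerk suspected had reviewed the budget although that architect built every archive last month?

B

In A, the wh-phrase is extracted from inside an adjunct island (introduced by "although"), which blocks movement.
In B, the extraction path crosses only that-complement boundaries, which are transparent.
So B is grammatical.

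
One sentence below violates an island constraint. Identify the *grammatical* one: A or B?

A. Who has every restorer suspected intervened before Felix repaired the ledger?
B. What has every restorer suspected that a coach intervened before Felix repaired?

In B, the wh-phrase is extracted from inside an adjunct island (introduced by "before"), which blocks movement.
In A, the extraction path crosses only that-complement boundaries, which are transparent.
So A is grammatical.

A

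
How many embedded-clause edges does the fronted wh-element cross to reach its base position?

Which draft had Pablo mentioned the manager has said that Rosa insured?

"which draft" is extracted from the object of "insured".
Boundaries crossed, outermost first: [Ø], [that] — 2 in total.

2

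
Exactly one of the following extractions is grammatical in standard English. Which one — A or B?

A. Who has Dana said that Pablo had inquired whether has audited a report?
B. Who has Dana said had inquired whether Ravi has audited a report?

B

In A, the wh-phrase is extracted from inside a wh-island (introduced by "whether"), which blocks movement.
In B, the extraction path crosses only that-complement boundaries, which are transparent.
So B is grammatical.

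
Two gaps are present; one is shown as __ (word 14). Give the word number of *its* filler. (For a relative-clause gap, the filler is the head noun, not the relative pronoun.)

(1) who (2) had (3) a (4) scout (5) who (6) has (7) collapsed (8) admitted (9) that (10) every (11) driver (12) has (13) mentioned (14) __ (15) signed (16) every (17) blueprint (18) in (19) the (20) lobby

The marked gap is the subject of "signed".
Its filler is the fronted wh-phrase "who", at word 1.
(The other dependency links word 4 to a gap after word 5.)

1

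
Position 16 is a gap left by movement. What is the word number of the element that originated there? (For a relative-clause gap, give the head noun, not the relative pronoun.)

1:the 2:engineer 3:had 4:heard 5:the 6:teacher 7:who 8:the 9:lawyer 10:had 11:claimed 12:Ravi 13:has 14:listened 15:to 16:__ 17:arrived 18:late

The gap at 16 is the prepositional object of "listened", inside a relative clause.
The relative pronoun is "who" (word 7); it is bound by the head noun immediately before it.
Its filler is the head noun "teacher", at word 6.

6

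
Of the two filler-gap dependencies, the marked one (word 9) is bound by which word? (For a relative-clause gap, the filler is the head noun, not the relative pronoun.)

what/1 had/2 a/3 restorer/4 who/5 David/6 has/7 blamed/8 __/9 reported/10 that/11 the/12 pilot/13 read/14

4

The marked gap is inside the relative clause, the direct object of "blamed".
Its filler is the head noun "restorer" (via "who"), at word 4.
(The other dependency links word 1 to a gap after word 14.)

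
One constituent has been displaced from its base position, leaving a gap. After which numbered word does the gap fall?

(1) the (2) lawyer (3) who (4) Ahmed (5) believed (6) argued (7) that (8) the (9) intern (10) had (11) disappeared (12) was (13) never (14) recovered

5

The displaced element is "the lawyer" (word 2).
It is linked across 1 clause boundary (Ø).
It functions as the subject of "argued", so the gap sits immediately after word 5 ("believed").
Base order: Ahmed believed the lawyer argued that the intern had disappeared.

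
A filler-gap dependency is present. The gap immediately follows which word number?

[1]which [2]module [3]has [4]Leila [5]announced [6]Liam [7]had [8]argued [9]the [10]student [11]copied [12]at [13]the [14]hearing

The displaced element is "which module" (word 2).
It is linked across 2 clause boundaries (Ø → Ø).
It functions as the direct object of "copied", so the gap sits immediately after word 11 ("copied").
Base order: Leila has announced Liam had argued the student copied which module at the hearing.

11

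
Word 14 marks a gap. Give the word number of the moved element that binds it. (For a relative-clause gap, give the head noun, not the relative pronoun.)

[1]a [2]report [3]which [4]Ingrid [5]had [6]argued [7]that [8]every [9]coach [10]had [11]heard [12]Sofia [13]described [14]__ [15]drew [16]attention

2

The gap at 14 is the object of "described", inside a relative clause.
The relative pronoun is "which" (word 3); it is bound by the head noun immediately before it.
Its filler is the head noun "report", at word 2.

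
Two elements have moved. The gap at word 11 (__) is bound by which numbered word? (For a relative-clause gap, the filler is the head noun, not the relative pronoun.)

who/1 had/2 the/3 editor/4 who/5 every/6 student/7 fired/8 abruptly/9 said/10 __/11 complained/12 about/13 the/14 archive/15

The marked gap is the subject of "complained".
Its filler is the fronted wh-phrase "who", at word 1.
(The other dependency links word 4 to a gap after word 8.)

1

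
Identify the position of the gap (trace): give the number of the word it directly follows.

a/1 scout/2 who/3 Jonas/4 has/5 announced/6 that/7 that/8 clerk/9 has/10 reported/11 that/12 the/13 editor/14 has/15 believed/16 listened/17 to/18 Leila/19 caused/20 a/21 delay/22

16

The displaced element is "a scout" (word 2).
It is linked across 3 clause boundaries (that → that → Ø).
It functions as the subject of "listened", so the gap sits immediately after word 16 ("believed").
Base order: Jonas has announced that that clerk has reported that the editor has believed that a scout listened to Leila.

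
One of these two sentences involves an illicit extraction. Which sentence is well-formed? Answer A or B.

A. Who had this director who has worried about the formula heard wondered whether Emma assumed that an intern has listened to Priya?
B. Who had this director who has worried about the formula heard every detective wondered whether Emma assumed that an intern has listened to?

In B, the wh-phrase is extracted from inside a wh-island (introduced by "whether"), which blocks movement.
In A, the extraction path crosses only that-complement boundaries, which are transparent.
So A is grammatical.

A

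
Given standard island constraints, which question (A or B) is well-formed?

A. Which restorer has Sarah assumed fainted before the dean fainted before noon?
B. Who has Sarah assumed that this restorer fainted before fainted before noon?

A

In B, the wh-phrase is extracted from inside an adjunct island (introduced by "before"), which blocks movement.
In A, the extraction path crosses only that-complement boundaries, which are transparent.
So A is grammatical.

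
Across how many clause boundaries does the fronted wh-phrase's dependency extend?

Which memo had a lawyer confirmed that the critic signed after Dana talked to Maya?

1

"which memo" is extracted from the object of "signed".
Boundaries crossed, outermost first: [that] — 1 in total.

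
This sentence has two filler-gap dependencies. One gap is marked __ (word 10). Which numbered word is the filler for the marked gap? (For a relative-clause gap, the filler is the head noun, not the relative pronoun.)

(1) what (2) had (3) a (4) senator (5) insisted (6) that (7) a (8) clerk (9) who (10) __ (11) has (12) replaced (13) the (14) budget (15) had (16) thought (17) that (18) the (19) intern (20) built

The marked gap is inside the relative clause, the subject of "replaced".
Its filler is the head noun "clerk" (via "who"), at word 8.
(The other dependency links word 1 to a gap after word 20.)

8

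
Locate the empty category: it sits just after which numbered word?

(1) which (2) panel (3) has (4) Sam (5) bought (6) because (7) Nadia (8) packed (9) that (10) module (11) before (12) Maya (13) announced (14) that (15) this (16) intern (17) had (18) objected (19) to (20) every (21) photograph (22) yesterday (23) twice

5

The displaced element is "which panel" (word 2).
It functions as the direct object of "bought", so the gap sits immediately after word 5 ("bought").
Base order: Sam has bought which panel because Nadia packed that module before Maya announced that this intern had objected to every photograph yesterday twice.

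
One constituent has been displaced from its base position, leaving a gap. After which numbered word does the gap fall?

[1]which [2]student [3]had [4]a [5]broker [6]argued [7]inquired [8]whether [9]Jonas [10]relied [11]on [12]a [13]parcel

6

The displaced element is "which student" (word 2).
It is linked across 1 clause boundary (Ø).
It functions as the subject of "inquired", so the gap sits immediately after word 6 ("argued").
Base order: A broker had argued which student inquired whether Jonas relied on a parcel.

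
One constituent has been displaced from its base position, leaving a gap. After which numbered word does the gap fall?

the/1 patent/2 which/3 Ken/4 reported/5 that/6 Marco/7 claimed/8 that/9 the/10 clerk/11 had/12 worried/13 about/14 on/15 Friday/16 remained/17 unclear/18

The displaced element is "the patent" (word 2).
It is linked across 2 clause boundaries (that → that).
It functions as the object of the preposition "about" of "worried", so the gap sits immediately after word 14 ("about").
Base order: Ken reported that Marco claimed that the clerk had worried about the patent on Friday.

14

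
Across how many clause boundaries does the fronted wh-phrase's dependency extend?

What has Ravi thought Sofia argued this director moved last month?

2

"what" is extracted from the object of "moved".
Boundaries crossed, outermost first: [Ø], [Ø] — 2 in total.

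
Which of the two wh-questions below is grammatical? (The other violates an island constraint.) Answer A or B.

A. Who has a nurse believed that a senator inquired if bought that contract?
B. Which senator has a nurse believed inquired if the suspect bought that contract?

B

In A, the wh-phrase is extracted from inside a wh-island (introduced by "if"), which blocks movement.
In B, the extraction path crosses only that-complement boundaries, which are transparent.
So B is grammatical.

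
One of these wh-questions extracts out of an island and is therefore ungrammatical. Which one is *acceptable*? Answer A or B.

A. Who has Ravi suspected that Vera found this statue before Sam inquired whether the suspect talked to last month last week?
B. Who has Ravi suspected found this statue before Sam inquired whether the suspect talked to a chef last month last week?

B

In A, the wh-phrase is extracted from inside an adjunct island (introduced by "before"), which blocks movement.
In B, the extraction path crosses only that-complement boundaries, which are transparent.
So B is grammatical.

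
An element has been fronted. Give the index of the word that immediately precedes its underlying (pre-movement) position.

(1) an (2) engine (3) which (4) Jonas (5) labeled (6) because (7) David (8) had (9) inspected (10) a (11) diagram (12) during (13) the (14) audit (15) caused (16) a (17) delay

The displaced element is "an engine" (word 2).
It functions as the direct object of "labeled", so the gap sits immediately after word 5 ("labeled").
Base order: Jonas labeled an engine because David had inspected a diagram during the audit.

5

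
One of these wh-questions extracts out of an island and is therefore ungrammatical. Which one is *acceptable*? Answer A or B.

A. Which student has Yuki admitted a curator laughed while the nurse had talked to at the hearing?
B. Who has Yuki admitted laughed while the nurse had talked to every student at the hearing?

In A, the wh-phrase is extracted from inside an adjunct island (introduced by "while"), which blocks movement.
In B, the extraction path crosses only that-complement boundaries, which are transparent.
So B is grammatical.

B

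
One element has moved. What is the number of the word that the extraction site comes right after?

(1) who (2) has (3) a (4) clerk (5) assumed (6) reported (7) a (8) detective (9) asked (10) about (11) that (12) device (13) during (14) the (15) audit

The displaced element is "who" (word 1).
It is linked across 1 clause boundary (Ø).
It functions as the subject of "reported", so the gap sits immediately after word 5 ("assumed").
Base order: A clerk has assumed that who reported a detective asked about that device during the audit.

5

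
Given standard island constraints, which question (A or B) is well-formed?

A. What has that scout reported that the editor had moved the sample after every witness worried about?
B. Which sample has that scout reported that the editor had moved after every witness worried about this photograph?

B

In A, the wh-phrase is extracted from inside an adjunct island (introduced by "after"), which blocks movement.
In B, the extraction path crosses only that-complement boundaries, which are transparent.
So B is grammatical.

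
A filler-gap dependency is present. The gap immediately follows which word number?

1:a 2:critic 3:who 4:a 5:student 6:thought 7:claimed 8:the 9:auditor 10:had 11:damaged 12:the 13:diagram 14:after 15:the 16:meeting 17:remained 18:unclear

The displaced element is "a critic" (word 2).
It is linked across 1 clause boundary (Ø).
It functions as the subject of "claimed", so the gap sits immediately after word 6 ("thought").
Base order: A student thought a critic claimed the auditor had damaged the diagram after the meeting.

6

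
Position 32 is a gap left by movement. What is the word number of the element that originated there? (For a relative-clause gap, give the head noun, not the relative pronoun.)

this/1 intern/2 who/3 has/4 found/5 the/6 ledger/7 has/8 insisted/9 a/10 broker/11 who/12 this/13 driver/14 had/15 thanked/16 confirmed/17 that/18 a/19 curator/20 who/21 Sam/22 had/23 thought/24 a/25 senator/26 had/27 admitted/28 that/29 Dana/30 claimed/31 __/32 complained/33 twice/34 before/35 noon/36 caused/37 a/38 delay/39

The gap at 32 is the subject of "complained", inside a relative clause.
The relative pronoun is "who" (word 21); it is bound by the head noun immediately before it.
Its filler is the head noun "curator", at word 20.

20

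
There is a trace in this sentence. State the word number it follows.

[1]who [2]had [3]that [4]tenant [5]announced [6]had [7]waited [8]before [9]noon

5

The displaced element is "who" (word 1).
It is linked across 1 clause boundary (Ø).
It functions as the subject of "waited", so the gap sits immediately after word 5 ("announced").
Base order: That tenant had announced that who had waited before noon.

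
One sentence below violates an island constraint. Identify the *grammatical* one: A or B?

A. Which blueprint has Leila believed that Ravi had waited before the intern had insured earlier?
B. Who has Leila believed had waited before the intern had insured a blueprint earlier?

In A, the wh-phrase is extracted from inside an adjunct island (introduced by "before"), which blocks movement.
In B, the extraction path crosses only that-complement boundaries, which are transparent.
So B is grammatical.

B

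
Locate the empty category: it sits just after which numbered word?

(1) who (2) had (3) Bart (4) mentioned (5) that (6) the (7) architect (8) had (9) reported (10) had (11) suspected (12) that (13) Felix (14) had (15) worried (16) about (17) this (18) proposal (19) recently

9

The displaced element is "who" (word 1).
It is linked across 2 clause boundaries (that → Ø).
It functions as the subject of "suspected", so the gap sits immediately after word 9 ("reported").
Base order: Bart had mentioned that the architect had reported who had suspected that Felix had worried about this proposal recently.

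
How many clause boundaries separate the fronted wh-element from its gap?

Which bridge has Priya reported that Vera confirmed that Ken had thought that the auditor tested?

"which bridge" is extracted from the object of "tested".
Boundaries crossed, outermost first: [that], [that], [that] — 3 in total.

3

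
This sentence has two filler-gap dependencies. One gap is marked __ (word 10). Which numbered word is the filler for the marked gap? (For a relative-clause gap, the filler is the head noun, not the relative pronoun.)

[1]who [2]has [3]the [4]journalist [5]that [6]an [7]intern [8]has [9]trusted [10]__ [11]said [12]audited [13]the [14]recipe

4

The marked gap is inside the relative clause, the direct object of "trusted".
Its filler is the head noun "journalist" (via "that"), at word 4.
(The other dependency links word 1 to a gap after word 11.)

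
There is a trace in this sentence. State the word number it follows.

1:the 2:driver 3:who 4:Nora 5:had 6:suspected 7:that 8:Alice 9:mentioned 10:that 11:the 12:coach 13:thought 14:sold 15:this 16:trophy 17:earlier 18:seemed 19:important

13

The displaced element is "the driver" (word 2).
It is linked across 3 clause boundaries (that → that → Ø).
It functions as the subject of "sold", so the gap sits immediately after word 13 ("thought").
Base order: Nora had suspected that Alice mentioned that the coach thought the driver sold this trophy earlier.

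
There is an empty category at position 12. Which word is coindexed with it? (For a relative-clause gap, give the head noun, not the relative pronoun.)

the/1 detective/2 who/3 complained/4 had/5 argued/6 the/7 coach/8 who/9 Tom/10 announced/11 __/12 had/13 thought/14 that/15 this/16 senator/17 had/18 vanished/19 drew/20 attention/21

The gap at 12 is the subject of "thought", inside a relative clause.
The relative pronoun is "who" (word 9); it is bound by the head noun immediately before it.
Its filler is the head noun "coach", at word 8.

8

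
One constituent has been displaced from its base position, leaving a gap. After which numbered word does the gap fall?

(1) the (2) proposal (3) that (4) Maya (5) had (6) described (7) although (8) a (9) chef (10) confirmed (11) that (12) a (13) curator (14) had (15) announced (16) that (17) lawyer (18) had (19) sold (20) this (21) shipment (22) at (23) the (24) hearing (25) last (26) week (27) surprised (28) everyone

6

The displaced element is "the proposal" (word 2).
It functions as the direct object of "described", so the gap sits immediately after word 6 ("described").
Base order: Maya had described the proposal although a chef confirmed that a curator had announced that lawyer had sold this shipment at the hearing last week.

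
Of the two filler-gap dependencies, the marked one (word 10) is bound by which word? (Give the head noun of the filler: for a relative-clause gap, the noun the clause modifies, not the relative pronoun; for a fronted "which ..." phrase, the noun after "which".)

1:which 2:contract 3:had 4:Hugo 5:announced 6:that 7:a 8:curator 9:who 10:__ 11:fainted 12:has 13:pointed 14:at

8

The marked gap is inside the relative clause, the subject of "fainted".
Its filler is the head noun "curator" (via "who"), at word 8.
(The other dependency links word 2 to a gap after word 14.)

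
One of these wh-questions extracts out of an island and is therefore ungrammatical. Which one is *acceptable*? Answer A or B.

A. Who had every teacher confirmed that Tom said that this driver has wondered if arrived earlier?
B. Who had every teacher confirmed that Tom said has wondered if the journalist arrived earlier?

B

In A, the wh-phrase is extracted from inside a wh-island (introduced by "if"), which blocks movement.
In B, the extraction path crosses only that-complement boundaries, which are transparent.
So B is grammatical.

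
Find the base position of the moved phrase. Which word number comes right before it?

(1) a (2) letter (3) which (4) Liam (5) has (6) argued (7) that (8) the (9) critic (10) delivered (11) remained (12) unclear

The displaced element is "a letter" (word 2).
It is linked across 1 clause boundary (that).
It functions as the direct object of "delivered", so the gap sits immediately after word 10 ("delivered").
Base order: Liam has argued that the critic delivered a letter.

10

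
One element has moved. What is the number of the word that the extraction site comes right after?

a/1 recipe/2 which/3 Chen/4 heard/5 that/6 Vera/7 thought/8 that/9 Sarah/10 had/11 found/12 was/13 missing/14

12

The displaced element is "a recipe" (word 2).
It is linked across 2 clause boundaries (that → that).
It functions as the direct object of "found", so the gap sits immediately after word 12 ("found").
Base order: Chen heard that Vera thought that Sarah had found a recipe.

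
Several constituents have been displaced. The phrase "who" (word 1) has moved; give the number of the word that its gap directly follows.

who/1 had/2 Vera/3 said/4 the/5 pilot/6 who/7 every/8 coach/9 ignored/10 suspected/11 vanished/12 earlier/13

The displaced element is "who" (word 1).
It is linked across 2 clause boundaries (Ø → Ø).
It functions as the subject of "vanished", so the gap sits immediately after word 11 ("suspected").
Base order: Vera had said the pilot who every coach ignored suspected who vanished earlier.

11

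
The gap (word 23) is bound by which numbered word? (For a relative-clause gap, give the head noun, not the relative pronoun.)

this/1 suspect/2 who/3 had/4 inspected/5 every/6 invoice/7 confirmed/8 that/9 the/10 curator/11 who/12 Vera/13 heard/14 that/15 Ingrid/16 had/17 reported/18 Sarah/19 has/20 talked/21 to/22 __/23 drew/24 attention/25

The gap at 23 is the prepositional object of "talked", inside a relative clause.
The relative pronoun is "who" (word 12); it is bound by the head noun immediately before it.
Its filler is the head noun "curator", at word 11.

11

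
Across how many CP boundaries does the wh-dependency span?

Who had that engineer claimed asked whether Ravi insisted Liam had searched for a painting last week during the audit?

1

"who" is extracted from the subject of "asked".
Boundaries crossed, outermost first: [Ø] — 1 in total.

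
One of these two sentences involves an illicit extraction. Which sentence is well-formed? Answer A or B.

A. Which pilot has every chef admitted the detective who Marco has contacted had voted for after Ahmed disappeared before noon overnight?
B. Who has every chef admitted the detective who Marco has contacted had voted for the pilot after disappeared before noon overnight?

A

In B, the wh-phrase is extracted from inside an adjunct island (introduced by "after"), which blocks movement.
In A, the extraction path crosses only that-complement boundaries, which are transparent.
So A is grammatical.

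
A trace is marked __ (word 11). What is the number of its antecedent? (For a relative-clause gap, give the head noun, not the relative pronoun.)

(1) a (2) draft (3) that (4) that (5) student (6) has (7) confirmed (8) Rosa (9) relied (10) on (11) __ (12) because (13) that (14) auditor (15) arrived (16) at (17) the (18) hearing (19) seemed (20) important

The gap at 11 is the prepositional object of "relied", inside a relative clause.
The relative pronoun is "that" (word 3); it is bound by the head noun immediately before it.
Its filler is the head noun "draft", at word 2.

2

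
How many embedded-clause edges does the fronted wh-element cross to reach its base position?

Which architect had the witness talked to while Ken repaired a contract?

"which architect" originates inside the matrix clause — no clause boundary is crossed.

0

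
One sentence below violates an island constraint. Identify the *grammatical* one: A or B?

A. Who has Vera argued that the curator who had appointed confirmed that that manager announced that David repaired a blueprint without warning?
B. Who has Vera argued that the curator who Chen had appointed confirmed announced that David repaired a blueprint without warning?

B

In A, the wh-phrase is extracted from inside a complex-NP island (relative clause) (introduced by "who"), which blocks movement.
In B, the extraction path crosses only that-complement boundaries, which are transparent.
So B is grammatical.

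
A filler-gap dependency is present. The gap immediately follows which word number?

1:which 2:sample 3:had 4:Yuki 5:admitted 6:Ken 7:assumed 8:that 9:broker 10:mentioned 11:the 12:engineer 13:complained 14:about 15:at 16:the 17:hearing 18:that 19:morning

The displaced element is "which sample" (word 2).
It is linked across 3 clause boundaries (Ø → Ø → Ø).
It functions as the object of the preposition "about" of "complained", so the gap sits immediately after word 14 ("about").
Base order: Yuki had admitted Ken assumed that broker mentioned the engineer complained about which sample at the hearing that morning.

14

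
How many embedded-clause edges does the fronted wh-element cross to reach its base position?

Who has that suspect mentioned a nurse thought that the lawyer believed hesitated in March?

"who" is extracted from the subject of "hesitated".
Boundaries crossed, outermost first: [Ø], [that], [Ø] — 3 in total.

3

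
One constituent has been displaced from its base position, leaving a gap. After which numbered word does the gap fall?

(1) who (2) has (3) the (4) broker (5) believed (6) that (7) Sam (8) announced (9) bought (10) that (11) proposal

The displaced element is "who" (word 1).
It is linked across 2 clause boundaries (that → Ø).
It functions as the subject of "bought", so the gap sits immediately after word 8 ("announced").
Base order: The broker has believed that Sam announced that who bought that proposal.

8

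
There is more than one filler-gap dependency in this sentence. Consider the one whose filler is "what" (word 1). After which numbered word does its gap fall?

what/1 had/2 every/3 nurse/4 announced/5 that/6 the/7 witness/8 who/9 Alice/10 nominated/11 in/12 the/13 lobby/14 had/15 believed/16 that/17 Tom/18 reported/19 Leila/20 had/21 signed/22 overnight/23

22

The displaced element is "what" (word 1).
It is linked across 3 clause boundaries (that → that → Ø).
It functions as the direct object of "signed", so the gap sits immediately after word 22 ("signed").
Base order: Every nurse had announced that the witness who Alice nominated in the lobby had believed that Tom reported Leila had signed what overnight.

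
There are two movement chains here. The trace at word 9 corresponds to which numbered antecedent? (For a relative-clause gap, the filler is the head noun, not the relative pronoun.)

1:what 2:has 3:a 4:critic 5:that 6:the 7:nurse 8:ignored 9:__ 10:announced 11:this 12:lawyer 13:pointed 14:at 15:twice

The marked gap is inside the relative clause, the direct object of "ignored".
Its filler is the head noun "critic" (via "that"), at word 4.
(The other dependency links word 1 to a gap after word 14.)

4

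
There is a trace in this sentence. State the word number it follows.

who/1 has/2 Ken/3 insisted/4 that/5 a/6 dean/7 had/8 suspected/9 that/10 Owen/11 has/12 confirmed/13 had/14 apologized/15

13

The displaced element is "who" (word 1).
It is linked across 3 clause boundaries (that → that → Ø).
It functions as the subject of "apologized", so the gap sits immediately after word 13 ("confirmed").
Base order: Ken has insisted that a dean had suspected that Owen has confirmed that who had apologized.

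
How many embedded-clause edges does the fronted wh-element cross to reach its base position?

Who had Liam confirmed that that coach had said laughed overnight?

2

"who" is extracted from the subject of "laughed".
Boundaries crossed, outermost first: [that], [Ø] — 2 in total.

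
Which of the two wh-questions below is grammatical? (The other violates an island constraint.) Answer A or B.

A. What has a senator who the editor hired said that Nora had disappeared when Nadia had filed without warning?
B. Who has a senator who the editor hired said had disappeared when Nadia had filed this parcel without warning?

B

In A, the wh-phrase is extracted from inside an adjunct island (introduced by "when"), which blocks movement.
In B, the extraction path crosses only that-complement boundaries, which are transparent.
So B is grammatical.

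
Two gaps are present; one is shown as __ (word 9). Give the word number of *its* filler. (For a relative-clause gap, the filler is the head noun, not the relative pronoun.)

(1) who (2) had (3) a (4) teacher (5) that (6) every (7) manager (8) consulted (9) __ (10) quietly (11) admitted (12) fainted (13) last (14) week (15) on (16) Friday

The marked gap is inside the relative clause, the direct object of "consulted".
Its filler is the head noun "teacher" (via "that"), at word 4.
(The other dependency links word 1 to a gap after word 11.)

4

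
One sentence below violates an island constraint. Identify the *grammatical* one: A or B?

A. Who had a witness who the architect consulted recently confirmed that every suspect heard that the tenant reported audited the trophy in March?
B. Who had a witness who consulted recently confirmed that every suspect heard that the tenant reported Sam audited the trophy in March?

In B, the wh-phrase is extracted from inside a complex-NP island (relative clause) (introduced by "who"), which blocks movement.
In A, the extraction path crosses only that-complement boundaries, which are transparent.
So A is grammatical.

A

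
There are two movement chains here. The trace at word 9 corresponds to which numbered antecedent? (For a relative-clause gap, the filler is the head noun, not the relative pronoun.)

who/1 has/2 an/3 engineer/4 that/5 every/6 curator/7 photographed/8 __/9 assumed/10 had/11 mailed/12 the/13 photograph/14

The marked gap is inside the relative clause, the direct object of "photographed".
Its filler is the head noun "engineer" (via "that"), at word 4.
(The other dependency links word 1 to a gap after word 10.)

4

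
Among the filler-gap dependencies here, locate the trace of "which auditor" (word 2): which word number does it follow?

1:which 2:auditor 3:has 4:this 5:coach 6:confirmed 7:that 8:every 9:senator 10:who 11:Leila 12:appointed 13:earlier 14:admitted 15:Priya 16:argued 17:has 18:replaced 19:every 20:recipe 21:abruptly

16

The displaced element is "which auditor" (word 2).
It is linked across 3 clause boundaries (that → Ø → Ø).
It functions as the subject of "replaced", so the gap sits immediately after word 16 ("argued").
Base order: This coach has confirmed that every senator who Leila appointed earlier admitted Priya argued that which auditor has replaced every recipe abruptly.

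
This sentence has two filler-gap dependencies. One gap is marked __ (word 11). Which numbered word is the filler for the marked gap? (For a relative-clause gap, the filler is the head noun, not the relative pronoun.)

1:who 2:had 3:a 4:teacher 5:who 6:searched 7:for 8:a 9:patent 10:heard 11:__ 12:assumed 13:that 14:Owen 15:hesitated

The marked gap is the subject of "assumed".
Its filler is the fronted wh-phrase "who", at word 1.
(The other dependency links word 4 to a gap after word 5.)

1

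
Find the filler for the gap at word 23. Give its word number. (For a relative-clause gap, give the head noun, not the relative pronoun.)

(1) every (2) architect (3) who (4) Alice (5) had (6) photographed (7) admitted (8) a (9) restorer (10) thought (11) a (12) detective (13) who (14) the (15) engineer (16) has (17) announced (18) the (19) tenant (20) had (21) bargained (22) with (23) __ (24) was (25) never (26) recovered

The gap at 23 is the prepositional object of "bargained", inside a relative clause.
The relative pronoun is "who" (word 13); it is bound by the head noun immediately before it.
Its filler is the head noun "detective", at word 12.

12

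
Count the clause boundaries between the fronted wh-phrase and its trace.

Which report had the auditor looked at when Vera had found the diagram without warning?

0

"which report" originates inside the matrix clause — no clause boundary is crossed.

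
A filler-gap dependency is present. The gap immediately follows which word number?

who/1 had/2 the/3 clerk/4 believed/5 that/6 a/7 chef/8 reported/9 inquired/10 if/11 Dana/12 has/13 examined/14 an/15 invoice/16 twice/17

9

The displaced element is "who" (word 1).
It is linked across 2 clause boundaries (that → Ø).
It functions as the subject of "inquired", so the gap sits immediately after word 9 ("reported").
Base order: The clerk had believed that a chef reported that who inquired if Dana has examined an invoice twice.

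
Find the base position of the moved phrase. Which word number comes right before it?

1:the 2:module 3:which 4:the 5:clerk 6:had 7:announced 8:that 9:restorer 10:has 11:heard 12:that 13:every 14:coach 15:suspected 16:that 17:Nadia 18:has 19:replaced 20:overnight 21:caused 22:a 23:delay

19

The displaced element is "the module" (word 2).
It is linked across 3 clause boundaries (Ø → that → that).
It functions as the direct object of "replaced", so the gap sits immediately after word 19 ("replaced").
Base order: The clerk had announced that restorer has heard that every coach suspected that Nadia has replaced the module overnight.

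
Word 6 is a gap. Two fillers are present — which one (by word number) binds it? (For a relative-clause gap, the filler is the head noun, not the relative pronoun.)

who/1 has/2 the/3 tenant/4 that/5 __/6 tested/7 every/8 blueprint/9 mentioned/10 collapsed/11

The marked gap is inside the relative clause, the subject of "tested".
Its filler is the head noun "tenant" (via "that"), at word 4.
(The other dependency links word 1 to a gap after word 10.)

4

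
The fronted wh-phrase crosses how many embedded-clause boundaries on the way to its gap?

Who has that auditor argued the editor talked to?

"who" is extracted from the PP object of "talked".
Boundaries crossed, outermost first: [Ø] — 1 in total.

1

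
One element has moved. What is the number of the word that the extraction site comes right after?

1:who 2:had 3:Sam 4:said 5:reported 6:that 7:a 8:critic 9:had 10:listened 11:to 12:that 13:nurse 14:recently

4

The displaced element is "who" (word 1).
It is linked across 1 clause boundary (Ø).
It functions as the subject of "reported", so the gap sits immediately after word 4 ("said").
Base order: Sam had said that who reported that a critic had listened to that nurse recently.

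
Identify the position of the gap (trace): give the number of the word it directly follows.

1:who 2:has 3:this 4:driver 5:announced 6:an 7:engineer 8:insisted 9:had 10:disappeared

8

The displaced element is "who" (word 1).
It is linked across 2 clause boundaries (Ø → Ø).
It functions as the subject of "disappeared", so the gap sits immediately after word 8 ("insisted").
Base order: This driver has announced an engineer insisted who had disappeared.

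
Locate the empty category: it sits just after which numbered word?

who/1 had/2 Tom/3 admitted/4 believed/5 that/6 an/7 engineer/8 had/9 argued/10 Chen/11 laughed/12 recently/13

The displaced element is "who" (word 1).
It is linked across 1 clause boundary (Ø).
It functions as the subject of "believed", so the gap sits immediately after word 4 ("admitted").
Base order: Tom had admitted who believed that an engineer had argued Chen laughed recently.

4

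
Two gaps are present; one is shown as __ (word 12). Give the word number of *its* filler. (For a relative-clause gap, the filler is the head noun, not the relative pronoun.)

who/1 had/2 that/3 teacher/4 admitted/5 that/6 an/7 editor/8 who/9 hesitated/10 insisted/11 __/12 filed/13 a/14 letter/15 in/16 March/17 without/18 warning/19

1

The marked gap is the subject of "filed".
Its filler is the fronted wh-phrase "who", at word 1.
(The other dependency links word 8 to a gap after word 9.)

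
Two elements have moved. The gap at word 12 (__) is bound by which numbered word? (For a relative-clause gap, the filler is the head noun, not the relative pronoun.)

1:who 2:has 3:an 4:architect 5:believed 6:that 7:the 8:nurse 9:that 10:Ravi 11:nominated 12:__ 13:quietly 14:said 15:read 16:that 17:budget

8

The marked gap is inside the relative clause, the direct object of "nominated".
Its filler is the head noun "nurse" (via "that"), at word 8.
(The other dependency links word 1 to a gap after word 14.)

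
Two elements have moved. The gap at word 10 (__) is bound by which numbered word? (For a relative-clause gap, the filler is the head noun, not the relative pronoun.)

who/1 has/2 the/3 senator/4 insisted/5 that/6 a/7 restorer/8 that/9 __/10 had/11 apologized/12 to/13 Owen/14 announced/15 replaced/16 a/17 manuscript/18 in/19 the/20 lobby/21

8

The marked gap is inside the relative clause, the subject of "apologized".
Its filler is the head noun "restorer" (via "that"), at word 8.
(The other dependency links word 1 to a gap after word 15.)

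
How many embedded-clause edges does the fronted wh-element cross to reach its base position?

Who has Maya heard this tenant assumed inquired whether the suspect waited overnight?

2

"who" is extracted from the subject of "inquired".
Boundaries crossed, outermost first: [Ø], [Ø] — 2 in total.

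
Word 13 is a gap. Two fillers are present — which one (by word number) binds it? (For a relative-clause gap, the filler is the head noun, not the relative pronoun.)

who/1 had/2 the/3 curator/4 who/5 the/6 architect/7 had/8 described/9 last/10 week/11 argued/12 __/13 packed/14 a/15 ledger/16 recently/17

The marked gap is the subject of "packed".
Its filler is the fronted wh-phrase "who", at word 1.
(The other dependency links word 4 to a gap after word 9.)

1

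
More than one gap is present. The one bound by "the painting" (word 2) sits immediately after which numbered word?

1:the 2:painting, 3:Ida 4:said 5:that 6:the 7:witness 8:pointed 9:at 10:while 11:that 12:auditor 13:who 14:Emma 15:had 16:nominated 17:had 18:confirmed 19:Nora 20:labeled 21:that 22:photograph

The displaced element is "the painting" (word 2).
It is linked across 1 clause boundary (that).
It functions as the object of the preposition "at" of "pointed", so the gap sits immediately after word 9 ("at").
Base order: Ida said that the witness pointed at the painting while that auditor who Emma had nominated had confirmed Nora labeled that photograph.

9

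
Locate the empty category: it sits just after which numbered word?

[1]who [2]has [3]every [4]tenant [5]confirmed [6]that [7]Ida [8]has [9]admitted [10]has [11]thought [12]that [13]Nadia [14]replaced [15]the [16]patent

The displaced element is "who" (word 1).
It is linked across 2 clause boundaries (that → Ø).
It functions as the subject of "thought", so the gap sits immediately after word 9 ("admitted").
Base order: Every tenant has confirmed that Ida has admitted that who has thought that Nadia replaced the patent.

9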